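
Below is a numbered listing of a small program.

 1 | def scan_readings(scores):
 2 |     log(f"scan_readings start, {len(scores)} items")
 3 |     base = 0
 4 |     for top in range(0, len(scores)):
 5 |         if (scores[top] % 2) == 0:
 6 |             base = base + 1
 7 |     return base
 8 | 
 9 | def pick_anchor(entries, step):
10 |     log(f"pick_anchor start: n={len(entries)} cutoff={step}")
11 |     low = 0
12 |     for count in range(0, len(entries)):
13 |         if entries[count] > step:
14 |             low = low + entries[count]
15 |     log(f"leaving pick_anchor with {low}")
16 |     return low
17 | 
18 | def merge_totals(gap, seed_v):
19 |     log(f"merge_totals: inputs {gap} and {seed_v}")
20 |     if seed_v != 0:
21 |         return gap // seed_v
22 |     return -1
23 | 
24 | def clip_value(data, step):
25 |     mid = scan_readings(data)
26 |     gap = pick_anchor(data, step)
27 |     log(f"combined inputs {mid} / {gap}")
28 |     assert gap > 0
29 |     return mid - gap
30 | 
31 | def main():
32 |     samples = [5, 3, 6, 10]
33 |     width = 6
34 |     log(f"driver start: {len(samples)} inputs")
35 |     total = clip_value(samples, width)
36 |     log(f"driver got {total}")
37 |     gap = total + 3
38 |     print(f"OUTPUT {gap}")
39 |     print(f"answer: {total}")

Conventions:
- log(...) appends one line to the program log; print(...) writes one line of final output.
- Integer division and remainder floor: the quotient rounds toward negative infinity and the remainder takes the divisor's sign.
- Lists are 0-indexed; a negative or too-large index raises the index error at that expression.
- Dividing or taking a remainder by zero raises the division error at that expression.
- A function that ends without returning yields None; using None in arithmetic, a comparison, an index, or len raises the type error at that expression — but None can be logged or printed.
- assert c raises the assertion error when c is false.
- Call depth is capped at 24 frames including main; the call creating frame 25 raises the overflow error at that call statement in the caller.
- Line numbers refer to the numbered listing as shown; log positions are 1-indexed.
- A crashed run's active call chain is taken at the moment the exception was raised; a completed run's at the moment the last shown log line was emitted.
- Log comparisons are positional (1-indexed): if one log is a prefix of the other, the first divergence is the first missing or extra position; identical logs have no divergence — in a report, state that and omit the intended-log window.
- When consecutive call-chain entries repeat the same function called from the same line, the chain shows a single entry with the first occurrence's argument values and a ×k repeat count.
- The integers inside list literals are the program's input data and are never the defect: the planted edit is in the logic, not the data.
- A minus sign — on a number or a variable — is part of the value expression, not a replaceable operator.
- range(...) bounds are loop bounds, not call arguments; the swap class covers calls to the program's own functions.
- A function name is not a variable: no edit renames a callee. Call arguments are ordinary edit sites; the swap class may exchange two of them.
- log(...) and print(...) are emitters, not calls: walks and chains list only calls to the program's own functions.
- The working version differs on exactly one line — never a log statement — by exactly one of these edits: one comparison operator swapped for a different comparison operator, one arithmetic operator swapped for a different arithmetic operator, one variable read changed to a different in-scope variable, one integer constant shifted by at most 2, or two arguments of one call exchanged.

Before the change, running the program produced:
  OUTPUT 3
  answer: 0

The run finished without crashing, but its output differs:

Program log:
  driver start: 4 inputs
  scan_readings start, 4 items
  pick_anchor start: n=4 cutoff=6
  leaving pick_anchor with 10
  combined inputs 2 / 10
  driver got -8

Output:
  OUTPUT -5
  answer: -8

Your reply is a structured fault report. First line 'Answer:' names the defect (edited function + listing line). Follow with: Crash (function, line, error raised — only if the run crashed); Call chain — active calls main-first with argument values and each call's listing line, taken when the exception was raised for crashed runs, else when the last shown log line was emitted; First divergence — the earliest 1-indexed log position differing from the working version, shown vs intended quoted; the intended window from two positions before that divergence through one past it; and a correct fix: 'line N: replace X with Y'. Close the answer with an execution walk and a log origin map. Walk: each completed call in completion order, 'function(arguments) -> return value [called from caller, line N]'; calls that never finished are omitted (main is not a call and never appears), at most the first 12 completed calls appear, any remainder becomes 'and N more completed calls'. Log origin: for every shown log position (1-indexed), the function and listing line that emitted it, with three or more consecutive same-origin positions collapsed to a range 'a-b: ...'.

Answer: the defect is in clip_value at line 29.
The tell: Position 6 is the first bad log line: 'driver got -8' should read 'driver got 0'.
Call chain: main.
First divergence: at position 6 the run shows 'driver got -8' where the working version logs 'driver got 0'.
Intended log window:
  4: leaving pick_anchor with 10
  5: combined inputs 2 / 10
  6: driver got 0
Execution walk:
  scan_readings([5, 3, 6, 10]) -> 2  [called from clip_value, line 25]
  pick_anchor([5, 3, 6, 10], 6) -> 10  [called from clip_value, line 26]
  clip_value([5, 3, 6, 10], 6) -> -8  [called from main, line 35]
Origin of each log line:
  1: logged in main at line 34
  2: logged in scan_readings at line 2
  3: logged in pick_anchor at line 10
  4: logged in pick_anchor at line 15
  5: logged in clip_value at line 27
  6: logged in main at line 36
A correct fix: line 29: replace `-` with `//`.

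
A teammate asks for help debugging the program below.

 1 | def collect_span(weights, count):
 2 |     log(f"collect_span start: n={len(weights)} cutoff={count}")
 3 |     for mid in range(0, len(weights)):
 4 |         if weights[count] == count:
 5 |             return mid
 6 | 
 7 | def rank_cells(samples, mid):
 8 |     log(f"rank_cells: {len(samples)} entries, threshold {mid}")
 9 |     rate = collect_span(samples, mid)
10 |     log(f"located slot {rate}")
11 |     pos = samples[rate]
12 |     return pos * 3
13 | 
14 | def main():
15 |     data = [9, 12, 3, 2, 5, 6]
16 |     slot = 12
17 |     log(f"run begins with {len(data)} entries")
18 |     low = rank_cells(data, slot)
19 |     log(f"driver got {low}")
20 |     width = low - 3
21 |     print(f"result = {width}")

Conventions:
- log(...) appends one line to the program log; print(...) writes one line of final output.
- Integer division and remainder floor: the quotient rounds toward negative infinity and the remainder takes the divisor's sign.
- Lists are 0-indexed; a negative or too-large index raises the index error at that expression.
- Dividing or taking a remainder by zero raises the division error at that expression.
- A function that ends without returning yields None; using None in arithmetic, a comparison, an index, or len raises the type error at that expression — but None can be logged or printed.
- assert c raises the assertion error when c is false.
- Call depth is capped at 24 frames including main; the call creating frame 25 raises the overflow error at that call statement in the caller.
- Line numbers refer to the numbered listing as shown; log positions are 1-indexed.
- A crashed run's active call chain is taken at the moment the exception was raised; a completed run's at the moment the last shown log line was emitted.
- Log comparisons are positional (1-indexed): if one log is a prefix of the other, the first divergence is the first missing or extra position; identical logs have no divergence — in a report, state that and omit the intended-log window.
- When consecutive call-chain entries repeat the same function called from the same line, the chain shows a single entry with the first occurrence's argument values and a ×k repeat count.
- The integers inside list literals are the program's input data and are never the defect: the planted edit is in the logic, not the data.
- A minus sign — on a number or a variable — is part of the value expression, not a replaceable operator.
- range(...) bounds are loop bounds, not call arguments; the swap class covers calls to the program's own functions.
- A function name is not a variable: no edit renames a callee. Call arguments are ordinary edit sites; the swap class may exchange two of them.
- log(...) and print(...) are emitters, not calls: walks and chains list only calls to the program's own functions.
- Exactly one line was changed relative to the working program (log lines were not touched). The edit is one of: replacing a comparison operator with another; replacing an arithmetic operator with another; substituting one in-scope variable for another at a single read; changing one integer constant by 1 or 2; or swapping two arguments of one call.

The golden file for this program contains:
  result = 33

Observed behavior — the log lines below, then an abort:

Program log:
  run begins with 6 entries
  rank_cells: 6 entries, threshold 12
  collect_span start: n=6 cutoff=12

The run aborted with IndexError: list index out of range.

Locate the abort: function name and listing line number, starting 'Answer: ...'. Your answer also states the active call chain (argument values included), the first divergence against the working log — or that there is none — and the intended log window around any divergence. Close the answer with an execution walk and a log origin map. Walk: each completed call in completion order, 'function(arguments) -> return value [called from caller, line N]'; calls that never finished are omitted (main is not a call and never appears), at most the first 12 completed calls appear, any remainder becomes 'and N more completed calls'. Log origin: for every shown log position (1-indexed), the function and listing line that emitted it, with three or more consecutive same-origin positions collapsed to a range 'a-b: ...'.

Answer: the error was raised in collect_span, line 4.
Core observation: The log ends early — 3 lines, where the working version next logs 'located slot 1'.
Call chain: main -> rank_cells([9, 12, 3, 2, 5, 6], 12) (called at line 18) -> collect_span([9, 12, 3, 2, 5, 6], 12) (called at line 9).
First divergence: position 4 — the faulty run's log ends after 3 lines; the working version continues with 'located slot 1'.
Intended log window:
  2: rank_cells: 6 entries, threshold 12
  3: collect_span start: n=6 cutoff=12
  4: located slot 1
  5: driver got 36
Execution walk:
  (no call completed)
Log line origins:
  1: emitted by main (line 17)
  2: emitted by rank_cells (line 8)
  3: emitted by collect_span (line 2)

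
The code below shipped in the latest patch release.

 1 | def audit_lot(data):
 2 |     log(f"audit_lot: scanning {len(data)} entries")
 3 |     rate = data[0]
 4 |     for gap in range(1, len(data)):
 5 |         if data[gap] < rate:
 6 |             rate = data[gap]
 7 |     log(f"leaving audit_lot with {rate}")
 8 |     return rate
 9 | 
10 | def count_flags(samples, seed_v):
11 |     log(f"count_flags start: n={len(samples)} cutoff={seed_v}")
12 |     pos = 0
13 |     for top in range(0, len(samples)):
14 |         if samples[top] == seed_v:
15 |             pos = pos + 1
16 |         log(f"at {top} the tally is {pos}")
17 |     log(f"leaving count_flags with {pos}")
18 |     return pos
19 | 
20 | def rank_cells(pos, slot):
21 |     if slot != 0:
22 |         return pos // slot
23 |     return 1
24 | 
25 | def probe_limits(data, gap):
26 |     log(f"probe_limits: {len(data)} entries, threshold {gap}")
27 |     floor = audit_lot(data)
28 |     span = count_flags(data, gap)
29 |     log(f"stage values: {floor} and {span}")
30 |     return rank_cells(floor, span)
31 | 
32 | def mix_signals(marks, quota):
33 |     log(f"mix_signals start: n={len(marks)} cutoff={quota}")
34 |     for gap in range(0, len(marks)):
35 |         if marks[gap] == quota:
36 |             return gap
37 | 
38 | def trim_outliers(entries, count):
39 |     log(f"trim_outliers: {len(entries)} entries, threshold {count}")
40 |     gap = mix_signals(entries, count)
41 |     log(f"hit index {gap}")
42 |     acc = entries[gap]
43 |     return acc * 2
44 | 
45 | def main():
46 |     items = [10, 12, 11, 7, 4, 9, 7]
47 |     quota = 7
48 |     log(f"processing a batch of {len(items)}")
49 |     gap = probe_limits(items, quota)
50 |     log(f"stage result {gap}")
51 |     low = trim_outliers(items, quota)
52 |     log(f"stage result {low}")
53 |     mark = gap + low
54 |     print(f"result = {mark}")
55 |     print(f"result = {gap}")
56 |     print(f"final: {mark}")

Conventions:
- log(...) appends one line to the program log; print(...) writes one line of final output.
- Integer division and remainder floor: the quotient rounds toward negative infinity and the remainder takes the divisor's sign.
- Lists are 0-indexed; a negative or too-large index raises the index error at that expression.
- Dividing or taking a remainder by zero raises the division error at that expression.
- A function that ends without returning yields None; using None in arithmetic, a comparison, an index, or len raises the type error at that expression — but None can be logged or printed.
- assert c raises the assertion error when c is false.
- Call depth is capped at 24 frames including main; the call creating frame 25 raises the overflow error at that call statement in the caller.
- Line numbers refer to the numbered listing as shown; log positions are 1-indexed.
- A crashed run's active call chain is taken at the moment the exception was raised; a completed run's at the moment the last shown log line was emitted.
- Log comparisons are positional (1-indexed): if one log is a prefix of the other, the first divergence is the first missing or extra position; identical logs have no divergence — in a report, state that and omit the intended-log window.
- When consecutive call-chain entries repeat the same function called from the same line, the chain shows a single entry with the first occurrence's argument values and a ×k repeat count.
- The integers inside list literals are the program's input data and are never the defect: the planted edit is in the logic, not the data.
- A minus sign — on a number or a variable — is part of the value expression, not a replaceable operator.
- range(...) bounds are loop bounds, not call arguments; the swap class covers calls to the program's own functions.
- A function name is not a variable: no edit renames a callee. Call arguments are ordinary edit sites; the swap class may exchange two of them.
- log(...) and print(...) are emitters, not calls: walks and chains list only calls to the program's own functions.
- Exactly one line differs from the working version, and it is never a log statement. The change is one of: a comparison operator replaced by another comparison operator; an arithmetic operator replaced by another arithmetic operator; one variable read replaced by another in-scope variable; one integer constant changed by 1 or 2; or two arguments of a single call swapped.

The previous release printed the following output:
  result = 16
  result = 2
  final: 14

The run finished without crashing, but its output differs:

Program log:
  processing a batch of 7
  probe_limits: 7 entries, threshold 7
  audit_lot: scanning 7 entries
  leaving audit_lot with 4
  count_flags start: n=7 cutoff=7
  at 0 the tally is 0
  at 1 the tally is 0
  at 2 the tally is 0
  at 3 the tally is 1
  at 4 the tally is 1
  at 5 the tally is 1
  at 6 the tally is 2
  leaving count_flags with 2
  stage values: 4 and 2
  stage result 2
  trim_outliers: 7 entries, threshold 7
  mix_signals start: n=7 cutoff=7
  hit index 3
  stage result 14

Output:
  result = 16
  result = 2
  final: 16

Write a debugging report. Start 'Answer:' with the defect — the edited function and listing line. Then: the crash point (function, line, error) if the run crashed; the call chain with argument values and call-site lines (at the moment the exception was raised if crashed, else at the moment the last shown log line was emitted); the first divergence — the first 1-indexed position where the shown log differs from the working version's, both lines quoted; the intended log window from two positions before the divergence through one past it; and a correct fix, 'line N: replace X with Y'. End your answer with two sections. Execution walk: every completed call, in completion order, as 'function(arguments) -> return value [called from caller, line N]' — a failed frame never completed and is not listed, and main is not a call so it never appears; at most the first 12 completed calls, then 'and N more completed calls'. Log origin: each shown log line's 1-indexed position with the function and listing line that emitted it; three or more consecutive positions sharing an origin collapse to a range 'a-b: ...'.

Answer: the defect is in main at line 56.
Key fact: Nothing in the log betrays the bug — only the output does.
Call chain: main.
First divergence: none (the log streams are identical).
Execution walk:
  audit_lot([10, 12, 11, 7, 4, 9, 7]) -> 4  [called from probe_limits, line 27]
  count_flags([10, 12, 11, 7, 4, 9, 7], 7) -> 2  [called from probe_limits, line 28]
  rank_cells(4, 2) -> 2  [called from probe_limits, line 30]
  probe_limits([10, 12, 11, 7, 4, 9, 7], 7) -> 2  [called from main, line 49]
  mix_signals([10, 12, 11, 7, 4, 9, 7], 7) -> 3  [called from trim_outliers, line 40]
  trim_outliers([10, 12, 11, 7, 4, 9, 7], 7) -> 14  [called from main, line 51]
Log origin:
  1: emitted by main (line 48)
  2: emitted by probe_limits (line 26)
  3: emitted by audit_lot (line 2)
  4: emitted by audit_lot (line 7)
  5: emitted by count_flags (line 11)
  6-12: emitted by count_flags (line 16)
  13: emitted by count_flags (line 17)
  14: emitted by probe_limits (line 29)
  15: emitted by main (line 50)
  16: emitted by trim_outliers (line 39)
  17: emitted by mix_signals (line 33)
  18: emitted by trim_outliers (line 41)
  19: emitted by main (line 52)
A correct fix: line 56: replace `mark` with `low`.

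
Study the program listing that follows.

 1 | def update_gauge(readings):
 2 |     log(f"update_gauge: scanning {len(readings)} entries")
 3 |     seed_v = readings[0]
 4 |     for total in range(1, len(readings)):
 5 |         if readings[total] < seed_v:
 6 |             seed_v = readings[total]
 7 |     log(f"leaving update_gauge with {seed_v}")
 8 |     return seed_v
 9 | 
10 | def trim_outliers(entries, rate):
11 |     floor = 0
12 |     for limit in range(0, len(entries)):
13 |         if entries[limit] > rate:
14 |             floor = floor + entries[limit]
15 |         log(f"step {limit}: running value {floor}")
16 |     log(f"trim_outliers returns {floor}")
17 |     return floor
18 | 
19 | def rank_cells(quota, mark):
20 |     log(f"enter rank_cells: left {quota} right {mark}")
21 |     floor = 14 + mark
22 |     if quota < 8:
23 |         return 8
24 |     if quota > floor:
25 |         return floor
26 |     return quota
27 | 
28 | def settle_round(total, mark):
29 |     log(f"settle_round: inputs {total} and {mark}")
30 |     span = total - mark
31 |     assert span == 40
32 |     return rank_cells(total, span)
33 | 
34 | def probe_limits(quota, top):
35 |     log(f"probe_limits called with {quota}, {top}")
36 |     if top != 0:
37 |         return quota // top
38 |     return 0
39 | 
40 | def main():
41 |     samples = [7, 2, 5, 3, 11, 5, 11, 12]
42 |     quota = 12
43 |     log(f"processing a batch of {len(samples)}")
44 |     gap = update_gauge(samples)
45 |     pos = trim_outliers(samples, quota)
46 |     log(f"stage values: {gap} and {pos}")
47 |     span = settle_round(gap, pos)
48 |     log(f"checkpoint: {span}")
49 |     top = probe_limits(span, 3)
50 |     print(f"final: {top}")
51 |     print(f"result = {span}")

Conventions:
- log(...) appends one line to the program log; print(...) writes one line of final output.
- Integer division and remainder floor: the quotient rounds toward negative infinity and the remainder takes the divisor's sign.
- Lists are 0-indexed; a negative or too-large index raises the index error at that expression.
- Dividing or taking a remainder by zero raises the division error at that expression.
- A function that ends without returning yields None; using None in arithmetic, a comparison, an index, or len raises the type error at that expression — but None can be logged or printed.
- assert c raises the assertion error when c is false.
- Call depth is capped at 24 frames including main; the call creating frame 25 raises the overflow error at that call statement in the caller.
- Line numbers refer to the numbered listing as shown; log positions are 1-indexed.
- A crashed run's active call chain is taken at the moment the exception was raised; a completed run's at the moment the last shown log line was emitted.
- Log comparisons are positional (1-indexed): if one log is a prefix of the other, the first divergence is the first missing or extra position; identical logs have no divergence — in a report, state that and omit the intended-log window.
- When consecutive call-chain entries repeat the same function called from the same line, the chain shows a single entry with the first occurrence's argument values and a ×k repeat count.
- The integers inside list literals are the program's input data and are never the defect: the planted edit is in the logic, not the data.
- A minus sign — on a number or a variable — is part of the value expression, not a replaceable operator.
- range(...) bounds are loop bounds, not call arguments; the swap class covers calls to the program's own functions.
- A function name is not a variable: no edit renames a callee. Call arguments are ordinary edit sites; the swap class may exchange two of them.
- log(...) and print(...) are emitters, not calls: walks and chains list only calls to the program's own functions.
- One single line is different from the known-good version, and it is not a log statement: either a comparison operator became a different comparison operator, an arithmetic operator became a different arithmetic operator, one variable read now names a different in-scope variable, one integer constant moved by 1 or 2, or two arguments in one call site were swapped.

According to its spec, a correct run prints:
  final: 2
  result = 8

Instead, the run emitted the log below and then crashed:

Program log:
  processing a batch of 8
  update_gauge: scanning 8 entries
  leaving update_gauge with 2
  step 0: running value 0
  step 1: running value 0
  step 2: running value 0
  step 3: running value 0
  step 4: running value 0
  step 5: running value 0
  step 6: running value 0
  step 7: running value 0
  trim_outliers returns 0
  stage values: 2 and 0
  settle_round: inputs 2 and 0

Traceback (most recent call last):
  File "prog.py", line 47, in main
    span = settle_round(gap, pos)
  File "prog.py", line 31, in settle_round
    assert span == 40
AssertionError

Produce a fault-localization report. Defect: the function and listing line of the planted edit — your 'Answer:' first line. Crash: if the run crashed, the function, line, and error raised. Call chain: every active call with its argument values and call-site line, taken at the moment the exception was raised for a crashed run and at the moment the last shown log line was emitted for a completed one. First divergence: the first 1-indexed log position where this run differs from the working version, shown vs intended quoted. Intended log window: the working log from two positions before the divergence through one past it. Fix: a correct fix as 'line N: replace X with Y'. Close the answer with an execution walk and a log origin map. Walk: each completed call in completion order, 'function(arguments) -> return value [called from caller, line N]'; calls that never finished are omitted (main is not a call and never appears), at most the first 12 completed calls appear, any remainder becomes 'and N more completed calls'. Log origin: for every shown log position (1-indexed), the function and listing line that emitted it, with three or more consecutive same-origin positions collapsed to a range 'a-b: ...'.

Answer: the defect is in settle_round at line 31.
Key fact: The log ends early — 14 lines, where the working version next logs 'enter rank_cells: left 2 right 2'.
Crash: settle_round, line 31, AssertionError.
Call chain: main -> settle_round(2, 0) (called at line 47).
First divergence: position 15 — after 14 matching lines the faulty run goes silent; intended next line 'enter rank_cells: left 2 right 2'.
Intended log window:
  13: stage values: 2 and 0
  14: settle_round: inputs 2 and 0
  15: enter rank_cells: left 2 right 2
  16: checkpoint: 8
Execution walk:
  update_gauge([7, 2, 5, 3, 11, 5, 11, 12]) -> 2  [called from main, line 44]
  trim_outliers([7, 2, 5, 3, 11, 5, 11, 12], 12) -> 0  [called from main, line 45]
Origin of each log line:
  1: emitted by main (line 43)
  2: emitted by update_gauge (line 2)
  3: emitted by update_gauge (line 7)
  4-11: emitted by trim_outliers (line 15)
  12: emitted by trim_outliers (line 16)
  13: emitted by main (line 46)
  14: emitted by settle_round (line 29)
A correct fix: line 31: replace `==` with `<=`.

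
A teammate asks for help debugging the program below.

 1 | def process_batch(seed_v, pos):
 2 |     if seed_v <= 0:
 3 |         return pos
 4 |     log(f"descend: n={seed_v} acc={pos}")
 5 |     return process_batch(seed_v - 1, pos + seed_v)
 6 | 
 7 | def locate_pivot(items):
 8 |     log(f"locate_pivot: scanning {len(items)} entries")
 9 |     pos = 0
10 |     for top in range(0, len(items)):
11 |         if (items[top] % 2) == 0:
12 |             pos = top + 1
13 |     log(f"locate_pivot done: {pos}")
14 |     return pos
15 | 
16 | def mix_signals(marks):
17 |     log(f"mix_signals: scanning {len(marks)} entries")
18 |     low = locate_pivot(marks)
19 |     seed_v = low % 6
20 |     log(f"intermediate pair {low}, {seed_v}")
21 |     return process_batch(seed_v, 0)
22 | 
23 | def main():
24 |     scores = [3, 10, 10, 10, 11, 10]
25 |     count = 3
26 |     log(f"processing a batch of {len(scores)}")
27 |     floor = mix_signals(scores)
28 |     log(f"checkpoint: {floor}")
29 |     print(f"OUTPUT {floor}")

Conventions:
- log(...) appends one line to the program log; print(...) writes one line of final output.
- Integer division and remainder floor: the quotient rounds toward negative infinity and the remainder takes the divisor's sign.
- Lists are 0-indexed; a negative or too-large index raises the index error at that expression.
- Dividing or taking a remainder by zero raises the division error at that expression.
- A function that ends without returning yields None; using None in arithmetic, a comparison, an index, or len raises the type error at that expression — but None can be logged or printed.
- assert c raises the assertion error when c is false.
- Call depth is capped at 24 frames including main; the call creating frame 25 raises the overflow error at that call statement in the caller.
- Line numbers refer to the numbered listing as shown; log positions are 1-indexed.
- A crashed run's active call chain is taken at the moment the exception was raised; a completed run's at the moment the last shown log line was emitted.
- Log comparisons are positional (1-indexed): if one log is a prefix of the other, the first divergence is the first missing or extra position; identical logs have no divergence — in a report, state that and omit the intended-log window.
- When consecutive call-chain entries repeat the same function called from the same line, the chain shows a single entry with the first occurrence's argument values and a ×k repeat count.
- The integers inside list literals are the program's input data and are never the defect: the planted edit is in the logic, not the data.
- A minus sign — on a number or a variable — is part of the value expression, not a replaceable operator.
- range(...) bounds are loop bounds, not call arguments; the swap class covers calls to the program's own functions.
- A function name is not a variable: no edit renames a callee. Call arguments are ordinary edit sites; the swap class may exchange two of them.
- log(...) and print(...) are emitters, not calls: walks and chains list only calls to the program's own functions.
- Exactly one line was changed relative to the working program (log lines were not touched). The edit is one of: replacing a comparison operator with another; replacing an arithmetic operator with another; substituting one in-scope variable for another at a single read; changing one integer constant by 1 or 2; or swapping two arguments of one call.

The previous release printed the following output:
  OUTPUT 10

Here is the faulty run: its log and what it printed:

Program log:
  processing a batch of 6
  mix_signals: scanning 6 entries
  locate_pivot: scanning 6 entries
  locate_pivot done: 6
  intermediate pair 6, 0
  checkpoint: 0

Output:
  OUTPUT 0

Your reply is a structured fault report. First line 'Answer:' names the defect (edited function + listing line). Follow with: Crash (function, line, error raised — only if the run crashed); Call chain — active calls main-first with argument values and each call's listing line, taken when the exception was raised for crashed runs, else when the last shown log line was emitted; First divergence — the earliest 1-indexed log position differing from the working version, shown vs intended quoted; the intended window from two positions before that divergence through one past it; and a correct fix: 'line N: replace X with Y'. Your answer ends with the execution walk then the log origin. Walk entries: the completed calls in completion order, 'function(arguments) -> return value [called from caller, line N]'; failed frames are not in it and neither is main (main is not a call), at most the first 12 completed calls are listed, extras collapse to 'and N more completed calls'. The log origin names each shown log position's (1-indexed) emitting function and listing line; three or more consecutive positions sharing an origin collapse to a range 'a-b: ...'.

Answer: the defect is in locate_pivot at line 12.
The tell: Log line 4 is where behavior first shows: 'locate_pivot done: 6' appears instead of 'locate_pivot done: 4'.
Call chain: main.
First divergence: position 4 — the shown line 'locate_pivot done: 6' should read 'locate_pivot done: 4'.
Intended log window:
  2: mix_signals: scanning 6 entries
  3: locate_pivot: scanning 6 entries
  4: locate_pivot done: 4
  5: intermediate pair 4, 4
Execution walk:
  locate_pivot([3, 10, 10, 10, 11, 10]) -> 6  [called from mix_signals, line 18]
  process_batch(0, 0) -> 0  [called from mix_signals, line 21]
  mix_signals([3, 10, 10, 10, 11, 10]) -> 0  [called from main, line 27]
Log line origins:
  1: from main, line 26
  2: from mix_signals, line 17
  3: from locate_pivot, line 8
  4: from locate_pivot, line 13
  5: from mix_signals, line 20
  6: from main, line 28
A correct fix: line 12: replace `top` with `pos`.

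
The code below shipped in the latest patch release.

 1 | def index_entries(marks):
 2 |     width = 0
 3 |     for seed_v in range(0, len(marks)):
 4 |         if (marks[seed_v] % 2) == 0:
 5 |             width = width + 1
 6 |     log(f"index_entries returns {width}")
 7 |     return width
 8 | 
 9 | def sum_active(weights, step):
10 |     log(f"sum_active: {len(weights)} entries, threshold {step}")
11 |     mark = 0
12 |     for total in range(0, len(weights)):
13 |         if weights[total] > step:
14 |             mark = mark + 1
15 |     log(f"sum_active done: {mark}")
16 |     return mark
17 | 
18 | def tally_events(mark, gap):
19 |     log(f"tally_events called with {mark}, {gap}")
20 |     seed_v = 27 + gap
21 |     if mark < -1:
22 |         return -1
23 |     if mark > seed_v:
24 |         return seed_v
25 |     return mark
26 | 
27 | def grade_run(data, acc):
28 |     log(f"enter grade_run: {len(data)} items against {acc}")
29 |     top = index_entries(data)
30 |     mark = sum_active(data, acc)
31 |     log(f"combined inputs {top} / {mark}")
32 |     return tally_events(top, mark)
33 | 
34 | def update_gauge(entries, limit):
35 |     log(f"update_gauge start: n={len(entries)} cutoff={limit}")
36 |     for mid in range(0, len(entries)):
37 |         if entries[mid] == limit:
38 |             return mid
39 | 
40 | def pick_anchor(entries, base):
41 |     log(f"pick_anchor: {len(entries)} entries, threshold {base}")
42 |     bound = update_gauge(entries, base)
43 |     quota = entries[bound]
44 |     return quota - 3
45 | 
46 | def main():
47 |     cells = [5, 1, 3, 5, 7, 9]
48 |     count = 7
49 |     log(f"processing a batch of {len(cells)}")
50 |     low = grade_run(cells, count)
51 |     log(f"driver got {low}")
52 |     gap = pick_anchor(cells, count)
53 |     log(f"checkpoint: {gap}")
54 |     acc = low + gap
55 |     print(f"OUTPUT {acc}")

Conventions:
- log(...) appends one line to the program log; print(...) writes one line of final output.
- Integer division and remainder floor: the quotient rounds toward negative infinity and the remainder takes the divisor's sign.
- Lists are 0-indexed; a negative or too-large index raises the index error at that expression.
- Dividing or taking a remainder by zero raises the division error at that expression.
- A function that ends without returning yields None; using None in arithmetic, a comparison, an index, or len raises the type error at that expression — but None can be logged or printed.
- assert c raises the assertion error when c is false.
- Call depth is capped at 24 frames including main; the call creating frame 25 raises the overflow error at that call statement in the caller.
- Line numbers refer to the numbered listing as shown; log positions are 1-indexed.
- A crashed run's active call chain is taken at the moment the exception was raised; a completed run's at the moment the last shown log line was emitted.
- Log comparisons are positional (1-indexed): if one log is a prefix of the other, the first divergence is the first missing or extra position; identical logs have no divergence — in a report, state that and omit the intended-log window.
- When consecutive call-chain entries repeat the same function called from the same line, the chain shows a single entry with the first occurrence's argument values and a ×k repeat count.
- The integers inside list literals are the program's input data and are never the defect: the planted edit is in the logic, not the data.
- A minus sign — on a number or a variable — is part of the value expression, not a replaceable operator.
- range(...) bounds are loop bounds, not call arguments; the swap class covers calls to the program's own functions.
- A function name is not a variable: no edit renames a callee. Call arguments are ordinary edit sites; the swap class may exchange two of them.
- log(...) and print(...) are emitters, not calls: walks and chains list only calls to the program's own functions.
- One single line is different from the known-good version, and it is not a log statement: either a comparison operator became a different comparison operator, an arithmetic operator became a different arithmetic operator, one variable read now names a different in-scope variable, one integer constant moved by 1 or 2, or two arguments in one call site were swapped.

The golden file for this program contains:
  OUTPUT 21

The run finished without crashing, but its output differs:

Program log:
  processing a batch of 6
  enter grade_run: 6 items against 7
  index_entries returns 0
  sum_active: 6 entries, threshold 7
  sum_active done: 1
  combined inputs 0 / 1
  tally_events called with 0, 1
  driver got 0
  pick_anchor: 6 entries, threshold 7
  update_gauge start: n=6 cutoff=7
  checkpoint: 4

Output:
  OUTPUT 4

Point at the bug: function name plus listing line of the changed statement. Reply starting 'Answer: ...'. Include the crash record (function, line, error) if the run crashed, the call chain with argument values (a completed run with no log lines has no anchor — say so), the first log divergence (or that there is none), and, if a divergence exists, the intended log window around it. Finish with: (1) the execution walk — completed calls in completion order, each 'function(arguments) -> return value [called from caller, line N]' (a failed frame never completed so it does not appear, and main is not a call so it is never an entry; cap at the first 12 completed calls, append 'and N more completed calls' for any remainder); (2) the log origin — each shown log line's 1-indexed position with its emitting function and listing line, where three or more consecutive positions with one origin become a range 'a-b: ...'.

Answer: the defect is in pick_anchor at line 44.
The tell: The log first diverges at position 11: the faulty run prints 'checkpoint: 4' where the working version prints 'checkpoint: 21'.
Call chain: main.
First divergence: position 11 — shown 'checkpoint: 4', intended 'checkpoint: 21'.
Intended log window:
  9: pick_anchor: 6 entries, threshold 7
  10: update_gauge start: n=6 cutoff=7
  11: checkpoint: 21
Execution walk:
  index_entries([5, 1, 3, 5, 7, 9]) -> 0  [called from grade_run, line 29]
  sum_active([5, 1, 3, 5, 7, 9], 7) -> 1  [called from grade_run, line 30]
  tally_events(0, 1) -> 0  [called from grade_run, line 32]
  grade_run([5, 1, 3, 5, 7, 9], 7) -> 0  [called from main, line 50]
  update_gauge([5, 1, 3, 5, 7, 9], 7) -> 4  [called from pick_anchor, line 42]
  pick_anchor([5, 1, 3, 5, 7, 9], 7) -> 4  [called from main, line 52]
Log line origins:
  1: emitted by main (line 49)
  2: emitted by grade_run (line 28)
  3: emitted by index_entries (line 6)
  4: emitted by sum_active (line 10)
  5: emitted by sum_active (line 15)
  6: emitted by grade_run (line 31)
  7: emitted by tally_events (line 19)
  8: emitted by main (line 51)
  9: emitted by pick_anchor (line 41)
  10: emitted by update_gauge (line 35)
  11: emitted by main (line 53)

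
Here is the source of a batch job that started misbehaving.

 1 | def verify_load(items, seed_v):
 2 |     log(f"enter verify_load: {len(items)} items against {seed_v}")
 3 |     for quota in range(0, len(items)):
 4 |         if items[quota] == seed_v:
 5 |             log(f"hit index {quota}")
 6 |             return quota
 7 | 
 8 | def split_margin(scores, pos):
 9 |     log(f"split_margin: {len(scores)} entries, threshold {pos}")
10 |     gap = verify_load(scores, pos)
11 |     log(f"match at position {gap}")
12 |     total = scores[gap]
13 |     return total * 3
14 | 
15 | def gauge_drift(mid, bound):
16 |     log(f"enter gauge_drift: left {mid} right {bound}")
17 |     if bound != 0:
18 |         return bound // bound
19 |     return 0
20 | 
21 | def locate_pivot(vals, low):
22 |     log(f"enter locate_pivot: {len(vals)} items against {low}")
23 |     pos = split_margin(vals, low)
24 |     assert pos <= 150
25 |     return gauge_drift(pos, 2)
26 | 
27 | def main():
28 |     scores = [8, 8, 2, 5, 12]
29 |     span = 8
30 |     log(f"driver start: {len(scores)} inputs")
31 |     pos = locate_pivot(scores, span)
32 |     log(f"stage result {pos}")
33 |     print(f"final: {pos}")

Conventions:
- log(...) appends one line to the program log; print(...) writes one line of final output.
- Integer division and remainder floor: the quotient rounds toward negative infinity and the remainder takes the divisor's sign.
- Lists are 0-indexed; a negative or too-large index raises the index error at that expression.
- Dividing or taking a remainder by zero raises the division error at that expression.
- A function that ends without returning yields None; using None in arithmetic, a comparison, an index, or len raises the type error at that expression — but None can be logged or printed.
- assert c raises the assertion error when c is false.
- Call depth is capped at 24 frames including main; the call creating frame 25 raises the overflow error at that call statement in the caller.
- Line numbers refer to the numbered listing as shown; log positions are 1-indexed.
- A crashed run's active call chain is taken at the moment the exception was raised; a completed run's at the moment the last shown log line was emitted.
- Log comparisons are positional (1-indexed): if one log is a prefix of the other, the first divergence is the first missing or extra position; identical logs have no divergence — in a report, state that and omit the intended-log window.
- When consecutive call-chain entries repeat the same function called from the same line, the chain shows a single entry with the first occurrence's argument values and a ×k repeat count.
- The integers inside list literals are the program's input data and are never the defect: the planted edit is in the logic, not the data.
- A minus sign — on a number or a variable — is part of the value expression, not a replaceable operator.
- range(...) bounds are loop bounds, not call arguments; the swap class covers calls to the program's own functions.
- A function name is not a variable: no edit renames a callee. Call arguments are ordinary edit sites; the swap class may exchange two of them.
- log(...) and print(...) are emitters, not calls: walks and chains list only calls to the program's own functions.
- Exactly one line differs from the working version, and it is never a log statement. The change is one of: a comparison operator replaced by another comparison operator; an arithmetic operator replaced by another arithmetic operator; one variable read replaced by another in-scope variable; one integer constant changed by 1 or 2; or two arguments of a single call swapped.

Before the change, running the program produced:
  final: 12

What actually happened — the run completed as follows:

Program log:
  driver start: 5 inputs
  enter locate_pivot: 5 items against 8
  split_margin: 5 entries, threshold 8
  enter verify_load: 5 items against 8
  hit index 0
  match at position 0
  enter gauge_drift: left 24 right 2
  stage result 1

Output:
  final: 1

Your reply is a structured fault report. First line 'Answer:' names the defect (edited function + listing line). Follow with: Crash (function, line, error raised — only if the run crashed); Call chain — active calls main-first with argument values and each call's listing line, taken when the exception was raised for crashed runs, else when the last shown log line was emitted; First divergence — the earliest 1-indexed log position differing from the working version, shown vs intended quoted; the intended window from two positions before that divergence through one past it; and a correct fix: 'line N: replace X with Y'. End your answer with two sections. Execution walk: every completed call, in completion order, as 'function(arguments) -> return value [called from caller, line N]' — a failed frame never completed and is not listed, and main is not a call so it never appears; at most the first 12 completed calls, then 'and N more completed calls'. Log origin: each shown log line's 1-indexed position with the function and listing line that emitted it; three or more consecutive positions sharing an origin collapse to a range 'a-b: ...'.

Answer: the defect is in gauge_drift at line 18.
Key observation: The earliest visible damage is log position 8 — 'stage result 1' rather than the intended 'stage result 12'.
Call chain: main.
First divergence: position 8 — shown 'stage result 1', intended 'stage result 12'.
Intended log window:
  6: match at position 0
  7: enter gauge_drift: left 24 right 2
  8: stage result 12
Execution walk:
  verify_load([8, 8, 2, 5, 12], 8) -> 0  [called from split_margin, line 10]
  split_margin([8, 8, 2, 5, 12], 8) -> 24  [called from locate_pivot, line 23]
  gauge_drift(24, 2) -> 1  [called from locate_pivot, line 25]
  locate_pivot([8, 8, 2, 5, 12], 8) -> 1  [called from main, line 31]
Log origin:
  1: emitted by main (line 30)
  2: emitted by locate_pivot (line 22)
  3: emitted by split_margin (line 9)
  4: emitted by verify_load (line 2)
  5: emitted by verify_load (line 5)
  6: emitted by split_margin (line 11)
  7: emitted by gauge_drift (line 16)
  8: emitted by main (line 32)
A correct fix: line 18: replace `bound // bound` with `mid // bound`.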